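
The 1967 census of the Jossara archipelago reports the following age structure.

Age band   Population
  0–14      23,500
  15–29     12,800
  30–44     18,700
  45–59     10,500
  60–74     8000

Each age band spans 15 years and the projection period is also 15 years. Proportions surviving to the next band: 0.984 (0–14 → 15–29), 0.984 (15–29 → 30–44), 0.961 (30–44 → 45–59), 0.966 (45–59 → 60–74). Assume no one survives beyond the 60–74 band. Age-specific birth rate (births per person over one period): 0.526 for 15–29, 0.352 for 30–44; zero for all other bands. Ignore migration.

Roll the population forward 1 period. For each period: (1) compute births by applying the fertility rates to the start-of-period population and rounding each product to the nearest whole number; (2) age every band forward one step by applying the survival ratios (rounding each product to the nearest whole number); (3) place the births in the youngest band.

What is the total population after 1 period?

— Period 1 —
Births: 12800 * 0.526 = 6733, 18700 * 0.352 = 6582 → total 13315
15–29: 23500 * 0.984 = 23124
30–44: 12800 * 0.984 = 12595
45–59: 18700 * 0.961 = 17971
60–74: 10500 * 0.966 = 10143
End of period: [13315, 23124, 12595, 17971, 10143]
Total after period 1: 13315 + 23124 + 12595 + 17971 + 10143 = 77148

77148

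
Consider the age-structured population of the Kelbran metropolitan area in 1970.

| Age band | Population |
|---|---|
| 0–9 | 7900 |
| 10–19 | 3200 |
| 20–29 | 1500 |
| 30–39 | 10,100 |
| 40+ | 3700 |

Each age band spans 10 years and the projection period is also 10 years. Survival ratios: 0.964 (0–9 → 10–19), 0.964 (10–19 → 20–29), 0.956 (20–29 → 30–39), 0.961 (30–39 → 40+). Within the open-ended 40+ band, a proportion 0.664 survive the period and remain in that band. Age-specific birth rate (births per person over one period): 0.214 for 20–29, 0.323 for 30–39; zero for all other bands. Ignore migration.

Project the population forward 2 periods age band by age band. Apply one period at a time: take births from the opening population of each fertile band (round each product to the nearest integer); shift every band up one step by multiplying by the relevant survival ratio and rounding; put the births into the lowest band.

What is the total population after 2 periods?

After projecting period 1:
Births: 1500 * 0.214 = 321, 10100 * 0.323 = 3262 ⇒ total 3583
10–19: 7900 * 0.964 = 7616
20–29: 3200 * 0.964 = 3085
30–39: 1500 * 0.956 = 1434
40+: 10100 * 0.961 + 3700 * 0.664 = 9706 + 2457 = 12163
→ [3583, 7616, 3085, 1434, 12163]
After projecting period 2:
Births: 3085 * 0.214 = 660, 1434 * 0.323 = 463 ⇒ total 1123
10–19: 3583 * 0.964 = 3454
20–29: 7616 * 0.964 = 7342
30–39: 3085 * 0.956 = 2949
40+: 1434 * 0.961 + 12163 * 0.664 = 1378 + 8076 = 9454
→ [1123, 3454, 7342, 2949, 9454]
Total after period 2: 1123 + 3454 + 7342 + 2949 + 9454 = 24322

24322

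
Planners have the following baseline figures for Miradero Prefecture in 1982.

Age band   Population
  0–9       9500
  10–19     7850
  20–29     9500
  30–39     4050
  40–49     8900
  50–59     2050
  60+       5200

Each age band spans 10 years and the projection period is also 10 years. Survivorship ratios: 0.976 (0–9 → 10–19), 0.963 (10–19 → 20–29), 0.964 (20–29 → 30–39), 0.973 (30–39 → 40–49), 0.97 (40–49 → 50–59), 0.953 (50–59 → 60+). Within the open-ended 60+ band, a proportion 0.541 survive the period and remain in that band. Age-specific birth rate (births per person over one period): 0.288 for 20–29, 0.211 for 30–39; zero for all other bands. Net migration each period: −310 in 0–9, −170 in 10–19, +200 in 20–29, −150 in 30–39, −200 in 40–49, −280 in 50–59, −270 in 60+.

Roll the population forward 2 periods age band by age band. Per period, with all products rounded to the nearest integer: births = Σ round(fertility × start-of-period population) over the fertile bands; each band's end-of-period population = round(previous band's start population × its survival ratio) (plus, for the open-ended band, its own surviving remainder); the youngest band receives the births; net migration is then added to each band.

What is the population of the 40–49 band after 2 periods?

Call the bands 1 to 7, youngest first.
Period 1:
Births: 9500 × 0.288 = 2736, 4050 × 0.211 = 855 → 3591
Band 2: 9500 × 0.976 = 9272
Band 3: 7850 × 0.963 = 7560
Band 4: 9500 × 0.964 = 9158
Band 5: 4050 × 0.973 = 3941
Band 6: 8900 × 0.97 = 8633
Band 7: 2050 × 0.953 + 5200 × 0.541 = 1954 + 2813 = 4767
Net migration: Band 1 − 310 → 3281; Band 2 − 170 → 9102; Band 3 + 200 → 7760; Band 4 − 150 → 9008; Band 5 − 200 → 3741; Band 6 − 280 → 8353; Band 7 − 270 → 4497
→ [3281, 9102, 7760, 9008, 3741, 8353, 4497]
Period 2:
Births: 7760 × 0.288 = 2235, 9008 × 0.211 = 1901 → 4136
Band 2: 3281 × 0.976 = 3202
Band 3: 9102 × 0.963 = 8765
Band 4: 7760 × 0.964 = 7481
Band 5: 9008 × 0.973 = 8765
Band 6: 3741 × 0.97 = 3629
Band 7: 8353 × 0.953 + 4497 × 0.541 = 7960 + 2433 = 10393
Net migration: Band 1 − 310 → 3826; Band 2 − 170 → 3032; Band 3 + 200 → 8965; Band 4 − 150 → 7331; Band 5 − 200 → 8565; Band 6 − 280 → 3349; Band 7 − 270 → 10123
→ [3826, 3032, 8965, 7331, 8565, 3349, 10123]

8565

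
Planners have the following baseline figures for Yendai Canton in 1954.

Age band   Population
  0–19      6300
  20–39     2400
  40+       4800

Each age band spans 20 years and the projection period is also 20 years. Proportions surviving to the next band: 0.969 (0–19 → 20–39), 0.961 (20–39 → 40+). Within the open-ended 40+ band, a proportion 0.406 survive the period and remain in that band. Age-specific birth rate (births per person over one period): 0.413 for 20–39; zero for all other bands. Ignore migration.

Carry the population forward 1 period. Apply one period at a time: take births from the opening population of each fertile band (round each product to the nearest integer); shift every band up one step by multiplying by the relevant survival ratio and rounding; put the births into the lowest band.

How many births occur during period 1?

991

— Period 1 —
Births: 2400 × 0.413 = 991
20–39: 6300 × 0.969 = 6105
40+: 2400 × 0.961 + 4800 × 0.406 = 2306 + 1949 = 4255
Giving 991 / 6105 / 4255.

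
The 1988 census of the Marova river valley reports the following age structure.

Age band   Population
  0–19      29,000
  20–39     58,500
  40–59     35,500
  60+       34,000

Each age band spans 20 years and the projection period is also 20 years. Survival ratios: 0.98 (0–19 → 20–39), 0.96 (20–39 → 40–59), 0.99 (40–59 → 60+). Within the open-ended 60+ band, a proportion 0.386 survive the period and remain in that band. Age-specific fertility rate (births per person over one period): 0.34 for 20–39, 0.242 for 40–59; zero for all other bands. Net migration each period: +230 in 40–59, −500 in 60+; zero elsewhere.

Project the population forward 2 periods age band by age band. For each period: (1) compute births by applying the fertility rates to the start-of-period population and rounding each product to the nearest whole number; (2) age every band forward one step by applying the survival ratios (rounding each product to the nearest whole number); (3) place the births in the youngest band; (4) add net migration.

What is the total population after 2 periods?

Period 1:
Births: 58500 × 0.34 = 19890, 35500 × 0.242 = 8591 — total 28481
20–39: 29000 × 0.98 = 28420
40–59: 58500 × 0.96 = 56160
60+: 35500 × 0.99 + 34000 × 0.386 = 35145 + 13124 = 48269
Net migration: 40–59 + 230 → 56390; 60+ − 500 → 47769
Population now: 0–19=28481, 20–39=28420, 40–59=56390, 60+=47769
Period 2:
Births: 28420 × 0.34 = 9663, 56390 × 0.242 = 13646 — total 23309
20–39: 28481 × 0.98 = 27911
40–59: 28420 × 0.96 = 27283
60+: 56390 × 0.99 + 47769 × 0.386 = 55826 + 18439 = 74265
Net migration: 40–59 + 230 → 27513; 60+ − 500 → 73765
Population now: 0–19=23309, 20–39=27911, 40–59=27513, 60+=73765
Total after period 2: 23309 + 27911 + 27513 + 73765 = 152498

152498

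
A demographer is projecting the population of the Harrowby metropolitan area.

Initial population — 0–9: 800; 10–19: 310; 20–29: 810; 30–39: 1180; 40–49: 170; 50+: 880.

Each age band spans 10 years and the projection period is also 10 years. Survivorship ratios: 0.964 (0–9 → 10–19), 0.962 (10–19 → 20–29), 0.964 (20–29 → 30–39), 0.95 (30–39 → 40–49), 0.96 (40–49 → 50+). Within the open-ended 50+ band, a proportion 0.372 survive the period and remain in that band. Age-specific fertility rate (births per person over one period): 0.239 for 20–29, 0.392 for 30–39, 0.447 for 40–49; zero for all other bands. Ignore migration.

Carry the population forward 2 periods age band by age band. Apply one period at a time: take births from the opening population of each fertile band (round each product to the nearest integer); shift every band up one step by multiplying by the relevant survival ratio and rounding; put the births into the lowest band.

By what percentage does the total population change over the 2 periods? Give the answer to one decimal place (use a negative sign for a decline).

(Bands numbered youngest = 1 to oldest = 6.)
Period 1.
Births: 810 × 0.239 = 194 ; 1180 × 0.392 = 463 ; 170 × 0.447 = 76 → total 733
Band 2: 800 × 0.964 = 771
Band 3: 310 × 0.962 = 298
Band 4: 810 × 0.964 = 781
Band 5: 1180 × 0.95 = 1121
Band 6: 170 × 0.96 + 880 × 0.372 = 163 + 327 = 490
→ [733, 771, 298, 781, 1121, 490]
Period 2.
Births: 298 × 0.239 = 71 ; 781 × 0.392 = 306 ; 1121 × 0.447 = 501 → total 878
Band 2: 733 × 0.964 = 707
Band 3: 771 × 0.962 = 742
Band 4: 298 × 0.964 = 287
Band 5: 781 × 0.95 = 742
Band 6: 1121 × 0.96 + 490 × 0.372 = 1076 + 182 = 1258
→ [878, 707, 742, 287, 742, 1258]
Total: 4150 → 4614; change = 464; percentage change = 11.2%

11.2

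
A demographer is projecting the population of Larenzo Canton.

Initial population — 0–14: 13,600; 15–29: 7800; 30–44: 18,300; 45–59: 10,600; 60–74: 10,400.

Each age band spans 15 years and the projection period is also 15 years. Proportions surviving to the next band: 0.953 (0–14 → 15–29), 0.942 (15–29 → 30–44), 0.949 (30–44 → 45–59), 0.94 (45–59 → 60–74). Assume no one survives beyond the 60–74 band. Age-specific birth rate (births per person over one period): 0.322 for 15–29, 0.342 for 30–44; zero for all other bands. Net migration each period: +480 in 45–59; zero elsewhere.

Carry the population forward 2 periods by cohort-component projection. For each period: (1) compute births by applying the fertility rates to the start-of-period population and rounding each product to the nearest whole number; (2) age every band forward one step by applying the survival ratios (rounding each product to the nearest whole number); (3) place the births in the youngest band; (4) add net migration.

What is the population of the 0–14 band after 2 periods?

6686

Numbering the groups 1..5 from youngest to oldest:
Period 1:
Births: 7800 * 0.322 = 2512  |  18300 * 0.342 = 6259 → 8771
Group 2: 13600 * 0.953 = 12961
Group 3: 7800 * 0.942 = 7348
Group 4: 18300 * 0.949 = 17367
Group 5: 10600 * 0.94 = 9964
Net migration: Group 4 + 480 → 17847
Giving 8771 / 12961 / 7348 / 17847 / 9964.
Period 2:
Births: 12961 * 0.322 = 4173  |  7348 * 0.342 = 2513 → 6686
Group 2: 8771 * 0.953 = 8359
Group 3: 12961 * 0.942 = 12209
Group 4: 7348 * 0.949 = 6973
Group 5: 17847 * 0.94 = 16776
Net migration: Group 4 + 480 → 7453
Giving 6686 / 8359 / 12209 / 7453 / 16776.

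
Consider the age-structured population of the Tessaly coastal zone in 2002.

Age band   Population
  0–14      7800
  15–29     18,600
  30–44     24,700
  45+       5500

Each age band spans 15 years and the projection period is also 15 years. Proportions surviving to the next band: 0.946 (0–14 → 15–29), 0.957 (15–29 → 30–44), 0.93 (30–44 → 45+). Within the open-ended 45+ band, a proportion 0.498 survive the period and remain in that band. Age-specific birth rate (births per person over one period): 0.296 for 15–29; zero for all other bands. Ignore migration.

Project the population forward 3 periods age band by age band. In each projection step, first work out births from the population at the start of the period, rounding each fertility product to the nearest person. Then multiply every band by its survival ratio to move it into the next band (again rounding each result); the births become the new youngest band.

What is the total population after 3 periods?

Numbering the groups 1..4 from youngest to oldest:
— Period 1 —
Births: 18600 * 0.296 = 5506
Group 2: 7800 * 0.946 = 7379
Group 3: 18600 * 0.957 = 17800
Group 4: 24700 * 0.93 + 5500 * 0.498 = 22971 + 2739 = 25710
Population now: 0–14=5506, 15–29=7379, 30–44=17800, 45+=25710
— Period 2 —
Births: 7379 * 0.296 = 2184
Group 2: 5506 * 0.946 = 5209
Group 3: 7379 * 0.957 = 7062
Group 4: 17800 * 0.93 + 25710 * 0.498 = 16554 + 12804 = 29358
Population now: 0–14=2184, 15–29=5209, 30–44=7062, 45+=29358
— Period 3 —
Births: 5209 * 0.296 = 1542
Group 2: 2184 * 0.946 = 2066
Group 3: 5209 * 0.957 = 4985
Group 4: 7062 * 0.93 + 29358 * 0.498 = 6568 + 14620 = 21188
Population now: 0–14=1542, 15–29=2066, 30–44=4985, 45+=21188
Total after period 3: 1542 + 2066 + 4985 + 21188 = 29781

29781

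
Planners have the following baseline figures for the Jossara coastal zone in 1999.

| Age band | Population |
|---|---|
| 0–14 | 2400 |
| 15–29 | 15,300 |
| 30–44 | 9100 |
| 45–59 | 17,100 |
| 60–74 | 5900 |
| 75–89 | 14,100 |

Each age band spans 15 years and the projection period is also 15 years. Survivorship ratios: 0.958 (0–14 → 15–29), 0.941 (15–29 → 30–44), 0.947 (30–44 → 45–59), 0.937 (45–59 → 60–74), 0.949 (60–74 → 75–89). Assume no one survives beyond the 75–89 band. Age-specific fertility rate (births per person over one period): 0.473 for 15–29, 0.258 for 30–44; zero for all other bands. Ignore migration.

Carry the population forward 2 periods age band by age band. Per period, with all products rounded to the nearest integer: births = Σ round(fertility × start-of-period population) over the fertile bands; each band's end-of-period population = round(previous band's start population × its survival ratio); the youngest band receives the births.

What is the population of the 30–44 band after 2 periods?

Let group 1 be 0–14 through group 6 = 75–89.
Period 1.
Births: 15300 × 0.473 = 7237, 9100 × 0.258 = 2348 → 9585
Group 2: 2400 × 0.958 = 2299
Group 3: 15300 × 0.941 = 14397
Group 4: 9100 × 0.947 = 8618
Group 5: 17100 × 0.937 = 16023
Group 6: 5900 × 0.949 = 5599
End of period: [9585, 2299, 14397, 8618, 16023, 5599]
Period 2.
Births: 2299 × 0.473 = 1087, 14397 × 0.258 = 3714 → 4801
Group 2: 9585 × 0.958 = 9182
Group 3: 2299 × 0.941 = 2163
Group 4: 14397 × 0.947 = 13634
Group 5: 8618 × 0.937 = 8075
Group 6: 16023 × 0.949 = 15206
End of period: [4801, 9182, 2163, 13634, 8075, 15206]

2163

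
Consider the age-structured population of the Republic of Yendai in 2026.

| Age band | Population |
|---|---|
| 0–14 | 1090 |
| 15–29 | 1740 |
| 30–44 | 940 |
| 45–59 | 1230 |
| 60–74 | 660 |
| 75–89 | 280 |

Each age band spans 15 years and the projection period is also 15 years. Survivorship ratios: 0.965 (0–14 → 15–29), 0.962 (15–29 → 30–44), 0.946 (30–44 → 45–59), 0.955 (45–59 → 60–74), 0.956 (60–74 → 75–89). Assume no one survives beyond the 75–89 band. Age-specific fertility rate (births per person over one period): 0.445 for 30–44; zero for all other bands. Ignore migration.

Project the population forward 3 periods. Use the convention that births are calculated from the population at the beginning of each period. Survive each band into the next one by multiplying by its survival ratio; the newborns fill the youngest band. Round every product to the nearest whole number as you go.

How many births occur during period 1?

418

Numbering the bands 1..6 from youngest to oldest:
— Period 1 —
Births: 940 * 0.445 = 418
Band 2: 1090 * 0.965 = 1052
Band 3: 1740 * 0.962 = 1674
Band 4: 940 * 0.946 = 889
Band 5: 1230 * 0.955 = 1175
Band 6: 660 * 0.956 = 631
Population now: 0–14=418, 15–29=1052, 30–44=1674, 45–59=889, 60–74=1175, 75–89=631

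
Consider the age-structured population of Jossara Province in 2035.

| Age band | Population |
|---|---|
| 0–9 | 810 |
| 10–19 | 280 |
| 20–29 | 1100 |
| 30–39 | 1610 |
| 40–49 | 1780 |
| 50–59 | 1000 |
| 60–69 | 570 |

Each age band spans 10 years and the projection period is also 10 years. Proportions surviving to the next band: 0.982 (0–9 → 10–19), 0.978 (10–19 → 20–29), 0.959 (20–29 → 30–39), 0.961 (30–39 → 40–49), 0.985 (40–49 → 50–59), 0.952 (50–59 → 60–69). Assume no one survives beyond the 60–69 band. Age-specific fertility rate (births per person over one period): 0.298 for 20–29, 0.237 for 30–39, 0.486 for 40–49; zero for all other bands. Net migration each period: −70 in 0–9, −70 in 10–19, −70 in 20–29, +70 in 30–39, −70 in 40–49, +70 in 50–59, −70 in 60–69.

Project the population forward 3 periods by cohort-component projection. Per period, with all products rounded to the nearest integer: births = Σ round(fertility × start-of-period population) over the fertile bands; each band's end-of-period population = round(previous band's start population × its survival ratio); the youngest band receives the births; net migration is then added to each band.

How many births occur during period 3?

744

Call the bands 1 to 7, youngest first.
Period 1:
Births: 1100 * 0.298 = 328, 1610 * 0.237 = 382, 1780 * 0.486 = 865 ⇒ total 1575
Band 2: 810 * 0.982 = 795
Band 3: 280 * 0.978 = 274
Band 4: 1100 * 0.959 = 1055
Band 5: 1610 * 0.961 = 1547
Band 6: 1780 * 0.985 = 1753
Band 7: 1000 * 0.952 = 952
Net migration: Band 1 − 70 → 1505; Band 2 − 70 → 725; Band 3 − 70 → 204; Band 4 + 70 → 1125; Band 5 − 70 → 1477; Band 6 + 70 → 1823; Band 7 − 70 → 882
Population now: 0–9=1505, 10–19=725, 20–29=204, 30–39=1125, 40–49=1477, 50–59=1823, 60–69=882
Period 2:
Births: 204 * 0.298 = 61, 1125 * 0.237 = 267, 1477 * 0.486 = 718 ⇒ total 1046
Band 2: 1505 * 0.982 = 1478
Band 3: 725 * 0.978 = 709
Band 4: 204 * 0.959 = 196
Band 5: 1125 * 0.961 = 1081
Band 6: 1477 * 0.985 = 1455
Band 7: 1823 * 0.952 = 1735
Net migration: Band 1 − 70 → 976; Band 2 − 70 → 1408; Band 3 − 70 → 639; Band 4 + 70 → 266; Band 5 − 70 → 1011; Band 6 + 70 → 1525; Band 7 − 70 → 1665
Population now: 0–9=976, 10–19=1408, 20–29=639, 30–39=266, 40–49=1011, 50–59=1525, 60–69=1665
Period 3:
Births: 639 * 0.298 = 190, 266 * 0.237 = 63, 1011 * 0.486 = 491 ⇒ total 744
Band 2: 976 * 0.982 = 958
Band 3: 1408 * 0.978 = 1377
Band 4: 639 * 0.959 = 613
Band 5: 266 * 0.961 = 256
Band 6: 1011 * 0.985 = 996
Band 7: 1525 * 0.952 = 1452
Net migration: Band 1 − 70 → 674; Band 2 − 70 → 888; Band 3 − 70 → 1307; Band 4 + 70 → 683; Band 5 − 70 → 186; Band 6 + 70 → 1066; Band 7 − 70 → 1382
Population now: 0–9=674, 10–19=888, 20–29=1307, 30–39=683, 40–49=186, 50–59=1066, 60–69=1382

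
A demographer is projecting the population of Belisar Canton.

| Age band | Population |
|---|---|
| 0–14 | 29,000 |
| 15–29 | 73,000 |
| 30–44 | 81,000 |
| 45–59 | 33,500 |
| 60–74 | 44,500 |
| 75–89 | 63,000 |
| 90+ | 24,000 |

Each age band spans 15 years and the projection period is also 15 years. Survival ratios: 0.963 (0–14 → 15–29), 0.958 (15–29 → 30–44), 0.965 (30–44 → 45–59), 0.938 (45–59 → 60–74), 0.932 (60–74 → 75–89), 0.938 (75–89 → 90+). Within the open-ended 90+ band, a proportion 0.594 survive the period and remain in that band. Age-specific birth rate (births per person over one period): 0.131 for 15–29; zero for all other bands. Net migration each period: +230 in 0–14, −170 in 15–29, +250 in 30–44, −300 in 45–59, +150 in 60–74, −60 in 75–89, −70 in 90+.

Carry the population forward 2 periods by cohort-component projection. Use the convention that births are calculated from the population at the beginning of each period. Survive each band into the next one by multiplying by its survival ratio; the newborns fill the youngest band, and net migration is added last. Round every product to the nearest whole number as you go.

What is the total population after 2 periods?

(Groups numbered youngest = 1 to oldest = 7.)
After projecting period 1:
Births: 73000 × 0.131 = 9563
Group 2: 29000 × 0.963 = 27927
Group 3: 73000 × 0.958 = 69934
Group 4: 81000 × 0.965 = 78165
Group 5: 33500 × 0.938 = 31423
Group 6: 44500 × 0.932 = 41474
Group 7: 63000 × 0.938 + 24000 × 0.594 = 59094 + 14256 = 73350
Net migration: Group 1 + 230 → 9793; Group 2 − 170 → 27757; Group 3 + 250 → 70184; Group 4 − 300 → 77865; Group 5 + 150 → 31573; Group 6 − 60 → 41414; Group 7 − 70 → 73280
Population now: 0–14=9793, 15–29=27757, 30–44=70184, 45–59=77865, 60–74=31573, 75–89=41414, 90+=73280
After projecting period 2:
Births: 27757 × 0.131 = 3636
Group 2: 9793 × 0.963 = 9431
Group 3: 27757 × 0.958 = 26591
Group 4: 70184 × 0.965 = 67728
Group 5: 77865 × 0.938 = 73037
Group 6: 31573 × 0.932 = 29426
Group 7: 41414 × 0.938 + 73280 × 0.594 = 38846 + 43528 = 82374
Net migration: Group 1 + 230 → 3866; Group 2 − 170 → 9261; Group 3 + 250 → 26841; Group 4 − 300 → 67428; Group 5 + 150 → 73187; Group 6 − 60 → 29366; Group 7 − 70 → 82304
Population now: 0–14=3866, 15–29=9261, 30–44=26841, 45–59=67428, 60–74=73187, 75–89=29366, 90+=82304
Total after period 2: 3866 + 9261 + 26841 + 67428 + 73187 + 29366 + 82304 = 292253

292253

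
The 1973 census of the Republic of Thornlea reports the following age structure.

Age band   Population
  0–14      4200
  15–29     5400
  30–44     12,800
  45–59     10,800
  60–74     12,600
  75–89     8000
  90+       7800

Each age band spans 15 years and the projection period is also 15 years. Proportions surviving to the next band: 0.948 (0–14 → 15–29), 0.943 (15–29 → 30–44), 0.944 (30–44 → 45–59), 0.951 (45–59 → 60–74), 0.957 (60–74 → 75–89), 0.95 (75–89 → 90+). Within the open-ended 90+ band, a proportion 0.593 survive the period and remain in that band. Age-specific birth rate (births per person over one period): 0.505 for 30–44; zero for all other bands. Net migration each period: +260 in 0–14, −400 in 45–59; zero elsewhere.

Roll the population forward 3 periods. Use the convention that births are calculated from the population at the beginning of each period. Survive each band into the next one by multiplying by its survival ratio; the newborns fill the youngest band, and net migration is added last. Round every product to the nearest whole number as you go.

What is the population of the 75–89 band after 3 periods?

10633

Numbering the bands 1..7 from youngest to oldest:
Period 1.
Births: 12800 × 0.505 = 6464
Band 2: 4200 × 0.948 = 3982
Band 3: 5400 × 0.943 = 5092
Band 4: 12800 × 0.944 = 12083
Band 5: 10800 × 0.951 = 10271
Band 6: 12600 × 0.957 = 12058
Band 7: 8000 × 0.95 + 7800 × 0.593 = 7600 + 4625 = 12225
Net migration: Band 1 + 260 → 6724; Band 4 − 400 → 11683
→ [6724, 3982, 5092, 11683, 10271, 12058, 12225]
Period 2.
Births: 5092 × 0.505 = 2571
Band 2: 6724 × 0.948 = 6374
Band 3: 3982 × 0.943 = 3755
Band 4: 5092 × 0.944 = 4807
Band 5: 11683 × 0.951 = 11111
Band 6: 10271 × 0.957 = 9829
Band 7: 12058 × 0.95 + 12225 × 0.593 = 11455 + 7249 = 18704
Net migration: Band 1 + 260 → 2831; Band 4 − 400 → 4407
→ [2831, 6374, 3755, 4407, 11111, 9829, 18704]
Period 3.
Births: 3755 × 0.505 = 1896
Band 2: 2831 × 0.948 = 2684
Band 3: 6374 × 0.943 = 6011
Band 4: 3755 × 0.944 = 3545
Band 5: 4407 × 0.951 = 4191
Band 6: 11111 × 0.957 = 10633
Band 7: 9829 × 0.95 + 18704 × 0.593 = 9338 + 11091 = 20429
Net migration: Band 1 + 260 → 2156; Band 4 − 400 → 3145
→ [2156, 2684, 6011, 3145, 4191, 10633, 20429]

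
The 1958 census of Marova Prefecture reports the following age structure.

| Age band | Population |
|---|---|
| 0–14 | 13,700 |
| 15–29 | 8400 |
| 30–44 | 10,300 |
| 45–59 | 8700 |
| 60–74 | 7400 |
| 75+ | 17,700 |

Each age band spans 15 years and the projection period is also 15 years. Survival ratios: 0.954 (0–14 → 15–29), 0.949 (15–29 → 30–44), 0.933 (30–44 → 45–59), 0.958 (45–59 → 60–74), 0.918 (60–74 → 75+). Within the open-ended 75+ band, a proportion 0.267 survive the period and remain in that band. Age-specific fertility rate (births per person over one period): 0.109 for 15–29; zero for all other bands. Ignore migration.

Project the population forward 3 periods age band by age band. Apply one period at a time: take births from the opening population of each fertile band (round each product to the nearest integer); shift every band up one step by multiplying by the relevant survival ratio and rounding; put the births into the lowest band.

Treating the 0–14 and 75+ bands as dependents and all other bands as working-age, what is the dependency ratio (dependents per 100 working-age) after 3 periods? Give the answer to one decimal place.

Period 1.
Births: 8400 × 0.109 = 916
15–29: 13700 × 0.954 = 13070
30–44: 8400 × 0.949 = 7972
45–59: 10300 × 0.933 = 9610
60–74: 8700 × 0.958 = 8335
75+: 7400 × 0.918 + 17700 × 0.267 = 6793 + 4726 = 11519
→ [916, 13070, 7972, 9610, 8335, 11519]
Period 2.
Births: 13070 × 0.109 = 1425
15–29: 916 × 0.954 = 874
30–44: 13070 × 0.949 = 12403
45–59: 7972 × 0.933 = 7438
60–74: 9610 × 0.958 = 9206
75+: 8335 × 0.918 + 11519 × 0.267 = 7652 + 3076 = 10728
→ [1425, 874, 12403, 7438, 9206, 10728]
Period 3.
Births: 874 × 0.109 = 95
15–29: 1425 × 0.954 = 1359
30–44: 874 × 0.949 = 829
45–59: 12403 × 0.933 = 11572
60–74: 7438 × 0.958 = 7126
75+: 9206 × 0.918 + 10728 × 0.267 = 8451 + 2864 = 11315
→ [95, 1359, 829, 11572, 7126, 11315]
Dependents (band 0–14 + band 75+) = 95 + 11315 = 11410; working-age = 20886; ratio = 11410/20886 × 100 = 54.6

54.6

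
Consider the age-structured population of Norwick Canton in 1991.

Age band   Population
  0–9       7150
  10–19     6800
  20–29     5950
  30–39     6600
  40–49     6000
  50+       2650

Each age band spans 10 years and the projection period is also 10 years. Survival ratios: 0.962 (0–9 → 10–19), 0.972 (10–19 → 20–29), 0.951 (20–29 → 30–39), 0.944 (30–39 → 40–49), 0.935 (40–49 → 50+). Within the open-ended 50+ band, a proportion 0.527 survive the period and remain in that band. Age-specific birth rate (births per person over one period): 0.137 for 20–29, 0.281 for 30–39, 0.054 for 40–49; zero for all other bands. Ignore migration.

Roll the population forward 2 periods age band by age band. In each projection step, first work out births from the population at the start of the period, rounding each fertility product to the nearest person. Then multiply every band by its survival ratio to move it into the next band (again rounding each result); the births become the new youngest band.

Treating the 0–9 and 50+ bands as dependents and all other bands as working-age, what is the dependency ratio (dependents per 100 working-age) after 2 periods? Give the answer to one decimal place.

58.3

Numbering the groups 1..6 from youngest to oldest:
Period 1.
Births: 5950 * 0.137 = 815, 6600 * 0.281 = 1855, 6000 * 0.054 = 324 — total 2994
Group 2: 7150 * 0.962 = 6878
Group 3: 6800 * 0.972 = 6610
Group 4: 5950 * 0.951 = 5658
Group 5: 6600 * 0.944 = 6230
Group 6: 6000 * 0.935 + 2650 * 0.527 = 5610 + 1397 = 7007
End of period: [2994, 6878, 6610, 5658, 6230, 7007]
Period 2.
Births: 6610 * 0.137 = 906, 5658 * 0.281 = 1590, 6230 * 0.054 = 336 — total 2832
Group 2: 2994 * 0.962 = 2880
Group 3: 6878 * 0.972 = 6685
Group 4: 6610 * 0.951 = 6286
Group 5: 5658 * 0.944 = 5341
Group 6: 6230 * 0.935 + 7007 * 0.527 = 5825 + 3693 = 9518
End of period: [2832, 2880, 6685, 6286, 5341, 9518]
Dependents (band 0–9 + band 50+) = 2832 + 9518 = 12350; working-age = 21192; ratio = 12350/21192 × 100 = 58.3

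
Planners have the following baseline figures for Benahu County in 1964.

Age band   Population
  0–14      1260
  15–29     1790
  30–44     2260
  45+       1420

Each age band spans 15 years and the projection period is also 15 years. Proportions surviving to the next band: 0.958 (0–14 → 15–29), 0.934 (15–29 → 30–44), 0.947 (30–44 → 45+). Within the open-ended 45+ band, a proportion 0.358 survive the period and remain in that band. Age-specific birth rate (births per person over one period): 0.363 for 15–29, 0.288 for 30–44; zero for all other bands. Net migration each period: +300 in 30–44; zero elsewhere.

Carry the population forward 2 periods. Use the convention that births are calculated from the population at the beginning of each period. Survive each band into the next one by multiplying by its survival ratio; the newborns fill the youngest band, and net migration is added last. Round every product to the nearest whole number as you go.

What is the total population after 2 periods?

6494

Period 1:
Births: 1790 * 0.363 = 650 ; 2260 * 0.288 = 651 → total 1301
15–29: 1260 * 0.958 = 1207
30–44: 1790 * 0.934 = 1672
45+: 2260 * 0.947 + 1420 * 0.358 = 2140 + 508 = 2648
Net migration: 30–44 + 300 → 1972
Giving 1301 / 1207 / 1972 / 2648.
Period 2:
Births: 1207 * 0.363 = 438 ; 1972 * 0.288 = 568 → total 1006
15–29: 1301 * 0.958 = 1246
30–44: 1207 * 0.934 = 1127
45+: 1972 * 0.947 + 2648 * 0.358 = 1867 + 948 = 2815
Net migration: 30–44 + 300 → 1427
Giving 1006 / 1246 / 1427 / 2815.
Total after period 2: 1006 + 1246 + 1427 + 2815 = 6494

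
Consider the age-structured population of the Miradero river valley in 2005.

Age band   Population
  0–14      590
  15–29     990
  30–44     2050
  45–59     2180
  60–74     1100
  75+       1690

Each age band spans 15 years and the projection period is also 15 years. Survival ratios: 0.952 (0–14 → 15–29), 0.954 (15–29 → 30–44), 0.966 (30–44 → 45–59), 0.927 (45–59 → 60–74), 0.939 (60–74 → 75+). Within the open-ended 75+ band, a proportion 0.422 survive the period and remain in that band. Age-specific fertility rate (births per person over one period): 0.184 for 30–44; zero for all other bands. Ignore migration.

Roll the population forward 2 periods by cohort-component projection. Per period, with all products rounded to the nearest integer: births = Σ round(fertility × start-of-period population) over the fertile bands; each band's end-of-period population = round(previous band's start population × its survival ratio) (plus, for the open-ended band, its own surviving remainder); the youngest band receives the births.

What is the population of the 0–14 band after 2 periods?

Let group 1 be 0–14 through group 6 = 75+.
[period 1]
Births: 2050 × 0.184 = 377
Group 2: 590 × 0.952 = 562
Group 3: 990 × 0.954 = 944
Group 4: 2050 × 0.966 = 1980
Group 5: 2180 × 0.927 = 2021
Group 6: 1100 × 0.939 + 1690 × 0.422 = 1033 + 713 = 1746
End of period: [377, 562, 944, 1980, 2021, 1746]
[period 2]
Births: 944 × 0.184 = 174
Group 2: 377 × 0.952 = 359
Group 3: 562 × 0.954 = 536
Group 4: 944 × 0.966 = 912
Group 5: 1980 × 0.927 = 1835
Group 6: 2021 × 0.939 + 1746 × 0.422 = 1898 + 737 = 2635
End of period: [174, 359, 536, 912, 1835, 2635]

174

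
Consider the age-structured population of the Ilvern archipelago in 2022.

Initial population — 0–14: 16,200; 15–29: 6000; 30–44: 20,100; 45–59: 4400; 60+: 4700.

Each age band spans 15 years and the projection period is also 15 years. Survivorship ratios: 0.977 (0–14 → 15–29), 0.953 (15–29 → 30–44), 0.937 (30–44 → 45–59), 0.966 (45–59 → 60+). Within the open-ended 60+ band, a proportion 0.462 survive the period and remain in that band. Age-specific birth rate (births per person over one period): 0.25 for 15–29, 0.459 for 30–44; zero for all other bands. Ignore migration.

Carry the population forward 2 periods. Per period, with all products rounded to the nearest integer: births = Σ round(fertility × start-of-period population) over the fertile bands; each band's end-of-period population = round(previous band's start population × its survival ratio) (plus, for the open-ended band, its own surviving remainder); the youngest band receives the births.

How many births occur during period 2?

6582

Call the bands 1 to 5, youngest first.
Period 1:
Births: 6000 × 0.25 = 1500 ; 20100 × 0.459 = 9226 — total 10726
Band 2: 16200 × 0.977 = 15827
Band 3: 6000 × 0.953 = 5718
Band 4: 20100 × 0.937 = 18834
Band 5: 4400 × 0.966 + 4700 × 0.462 = 4250 + 2171 = 6421
→ [10726, 15827, 5718, 18834, 6421]
Period 2:
Births: 15827 × 0.25 = 3957 ; 5718 × 0.459 = 2625 — total 6582
Band 2: 10726 × 0.977 = 10479
Band 3: 15827 × 0.953 = 15083
Band 4: 5718 × 0.937 = 5358
Band 5: 18834 × 0.966 + 6421 × 0.462 = 18194 + 2967 = 21161
→ [6582, 10479, 15083, 5358, 21161]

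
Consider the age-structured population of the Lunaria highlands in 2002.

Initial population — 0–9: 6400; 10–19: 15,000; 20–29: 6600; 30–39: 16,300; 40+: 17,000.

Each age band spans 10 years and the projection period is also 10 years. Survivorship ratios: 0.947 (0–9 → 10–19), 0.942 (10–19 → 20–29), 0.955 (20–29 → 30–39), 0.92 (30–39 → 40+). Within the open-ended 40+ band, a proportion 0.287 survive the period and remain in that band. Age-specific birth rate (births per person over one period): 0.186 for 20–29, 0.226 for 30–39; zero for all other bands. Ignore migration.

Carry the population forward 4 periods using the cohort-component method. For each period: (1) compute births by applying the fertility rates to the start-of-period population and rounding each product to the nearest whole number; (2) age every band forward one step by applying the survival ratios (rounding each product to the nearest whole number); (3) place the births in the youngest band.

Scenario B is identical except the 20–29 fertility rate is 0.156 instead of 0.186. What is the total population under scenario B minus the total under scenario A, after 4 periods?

-867

[period 1]
Births: 6600 * 0.186 = 1228, 16300 * 0.226 = 3684 — total 4912
10–19: 6400 * 0.947 = 6061
20–29: 15000 * 0.942 = 14130
30–39: 6600 * 0.955 = 6303
40+: 16300 * 0.92 + 17000 * 0.287 = 14996 + 4879 = 19875
Population now: 0–9=4912, 10–19=6061, 20–29=14130, 30–39=6303, 40+=19875
[period 2]
Births: 14130 * 0.186 = 2628, 6303 * 0.226 = 1424 — total 4052
10–19: 4912 * 0.947 = 4652
20–29: 6061 * 0.942 = 5709
30–39: 14130 * 0.955 = 13494
40+: 6303 * 0.92 + 19875 * 0.287 = 5799 + 5704 = 11503
Population now: 0–9=4052, 10–19=4652, 20–29=5709, 30–39=13494, 40+=11503
[period 3]
Births: 5709 * 0.186 = 1062, 13494 * 0.226 = 3050 — total 4112
10–19: 4052 * 0.947 = 3837
20–29: 4652 * 0.942 = 4382
30–39: 5709 * 0.955 = 5452
40+: 13494 * 0.92 + 11503 * 0.287 = 12414 + 3301 = 15715
Population now: 0–9=4112, 10–19=3837, 20–29=4382, 30–39=5452, 40+=15715
[period 4]
Births: 4382 * 0.186 = 815, 5452 * 0.226 = 1232 — total 2047
10–19: 4112 * 0.947 = 3894
20–29: 3837 * 0.942 = 3614
30–39: 4382 * 0.955 = 4185
40+: 5452 * 0.92 + 15715 * 0.287 = 5016 + 4510 = 9526
Population now: 0–9=2047, 10–19=3894, 20–29=3614, 30–39=4185, 40+=9526
Scenario A total after 4 periods: 23266
Scenario B projection —
[period 1]
Births: 6600 * 0.156 = 1030, 16300 * 0.226 = 3684 — total 4714
10–19: 6400 * 0.947 = 6061
20–29: 15000 * 0.942 = 14130
30–39: 6600 * 0.955 = 6303
40+: 16300 * 0.92 + 17000 * 0.287 = 14996 + 4879 = 19875
Population now: 0–9=4714, 10–19=6061, 20–29=14130, 30–39=6303, 40+=19875
[period 2]
Births: 14130 * 0.156 = 2204, 6303 * 0.226 = 1424 — total 3628
10–19: 4714 * 0.947 = 4464
20–29: 6061 * 0.942 = 5709
30–39: 14130 * 0.955 = 13494
40+: 6303 * 0.92 + 19875 * 0.287 = 5799 + 5704 = 11503
Population now: 0–9=3628, 10–19=4464, 20–29=5709, 30–39=13494, 40+=11503
[period 3]
Births: 5709 * 0.156 = 891, 13494 * 0.226 = 3050 — total 3941
10–19: 3628 * 0.947 = 3436
20–29: 4464 * 0.942 = 4205
30–39: 5709 * 0.955 = 5452
40+: 13494 * 0.92 + 11503 * 0.287 = 12414 + 3301 = 15715
Population now: 0–9=3941, 10–19=3436, 20–29=4205, 30–39=5452, 40+=15715
[period 4]
Births: 4205 * 0.156 = 656, 5452 * 0.226 = 1232 — total 1888
10–19: 3941 * 0.947 = 3732
20–29: 3436 * 0.942 = 3237
30–39: 4205 * 0.955 = 4016
40+: 5452 * 0.92 + 15715 * 0.287 = 5016 + 4510 = 9526
Population now: 0–9=1888, 10–19=3732, 20–29=3237, 30–39=4016, 40+=9526
Scenario B total after 4 periods: 22399
Difference B − A = 22399 − 23266 = -867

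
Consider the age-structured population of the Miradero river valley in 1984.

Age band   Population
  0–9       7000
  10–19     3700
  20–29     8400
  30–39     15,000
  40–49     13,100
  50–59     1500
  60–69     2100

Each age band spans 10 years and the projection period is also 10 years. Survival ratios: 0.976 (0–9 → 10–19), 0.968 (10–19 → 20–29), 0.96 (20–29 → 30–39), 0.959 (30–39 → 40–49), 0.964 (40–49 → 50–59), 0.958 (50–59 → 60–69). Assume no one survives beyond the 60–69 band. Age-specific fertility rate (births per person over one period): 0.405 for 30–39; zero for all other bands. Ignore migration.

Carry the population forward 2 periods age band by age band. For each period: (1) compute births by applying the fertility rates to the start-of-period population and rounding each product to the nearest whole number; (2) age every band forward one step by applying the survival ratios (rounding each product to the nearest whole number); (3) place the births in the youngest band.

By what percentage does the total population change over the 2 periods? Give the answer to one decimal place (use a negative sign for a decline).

4.2

Numbering the bands 1..7 from youngest to oldest:
Period 1.
Births: 15000 * 0.405 = 6075
Band 2: 7000 * 0.976 = 6832
Band 3: 3700 * 0.968 = 3582
Band 4: 8400 * 0.96 = 8064
Band 5: 15000 * 0.959 = 14385
Band 6: 13100 * 0.964 = 12628
Band 7: 1500 * 0.958 = 1437
End of period: [6075, 6832, 3582, 8064, 14385, 12628, 1437]
Period 2.
Births: 8064 * 0.405 = 3266
Band 2: 6075 * 0.976 = 5929
Band 3: 6832 * 0.968 = 6613
Band 4: 3582 * 0.96 = 3439
Band 5: 8064 * 0.959 = 7733
Band 6: 14385 * 0.964 = 13867
Band 7: 12628 * 0.958 = 12098
End of period: [3266, 5929, 6613, 3439, 7733, 13867, 12098]
Total: 50800 → 52945; change = 2145; percentage change = 4.2%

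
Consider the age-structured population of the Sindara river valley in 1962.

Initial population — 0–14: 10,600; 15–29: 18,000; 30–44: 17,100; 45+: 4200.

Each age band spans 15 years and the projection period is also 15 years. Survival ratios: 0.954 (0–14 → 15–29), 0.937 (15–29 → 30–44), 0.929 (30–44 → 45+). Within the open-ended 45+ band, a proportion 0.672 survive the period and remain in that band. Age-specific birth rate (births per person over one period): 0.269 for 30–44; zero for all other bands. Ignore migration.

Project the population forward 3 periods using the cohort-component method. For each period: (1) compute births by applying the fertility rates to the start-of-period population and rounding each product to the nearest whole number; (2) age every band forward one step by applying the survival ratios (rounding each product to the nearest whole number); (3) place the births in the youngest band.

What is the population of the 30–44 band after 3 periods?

4112

Period 1.
Births: 17100 × 0.269 = 4600
15–29: 10600 × 0.954 = 10112
30–44: 18000 × 0.937 = 16866
45+: 17100 × 0.929 + 4200 × 0.672 = 15886 + 2822 = 18708
Population now: 0–14=4600, 15–29=10112, 30–44=16866, 45+=18708
Period 2.
Births: 16866 × 0.269 = 4537
15–29: 4600 × 0.954 = 4388
30–44: 10112 × 0.937 = 9475
45+: 16866 × 0.929 + 18708 × 0.672 = 15669 + 12572 = 28241
Population now: 0–14=4537, 15–29=4388, 30–44=9475, 45+=28241
Period 3.
Births: 9475 × 0.269 = 2549
15–29: 4537 × 0.954 = 4328
30–44: 4388 × 0.937 = 4112
45+: 9475 × 0.929 + 28241 × 0.672 = 8802 + 18978 = 27780
Population now: 0–14=2549, 15–29=4328, 30–44=4112, 45+=27780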